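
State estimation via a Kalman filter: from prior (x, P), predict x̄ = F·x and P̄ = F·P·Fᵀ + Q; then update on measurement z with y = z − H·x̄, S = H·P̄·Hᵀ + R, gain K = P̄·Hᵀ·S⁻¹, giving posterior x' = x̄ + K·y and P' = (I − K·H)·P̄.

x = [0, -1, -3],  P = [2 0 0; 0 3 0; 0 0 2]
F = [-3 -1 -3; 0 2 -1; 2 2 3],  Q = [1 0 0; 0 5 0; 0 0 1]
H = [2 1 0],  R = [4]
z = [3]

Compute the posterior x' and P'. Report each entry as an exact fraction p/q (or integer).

x' = [130/61, -53/61, -275/61]
P' = [920/183 -1520/183 -436/61; -1520/183 3116/183 784/61; -436/61 784/61 927/61]

x̄ = F·x = [10, 1, -11]
P̄ = F·P·Fᵀ + Q = [40 0 -36; 0 19 6; -36 6 39]
y = z − H·x̄ = [-18]
S = H·P̄·Hᵀ + R = [183]
K = P̄·Hᵀ·S⁻¹ = [80/183; 19/183; -22/61]
x' = x̄ + K·y = [130/61, -53/61, -275/61]
P' = (I − K·H)·P̄ = [920/183 -1520/183 -436/61; -1520/183 3116/183 784/61; -436/61 784/61 927/61]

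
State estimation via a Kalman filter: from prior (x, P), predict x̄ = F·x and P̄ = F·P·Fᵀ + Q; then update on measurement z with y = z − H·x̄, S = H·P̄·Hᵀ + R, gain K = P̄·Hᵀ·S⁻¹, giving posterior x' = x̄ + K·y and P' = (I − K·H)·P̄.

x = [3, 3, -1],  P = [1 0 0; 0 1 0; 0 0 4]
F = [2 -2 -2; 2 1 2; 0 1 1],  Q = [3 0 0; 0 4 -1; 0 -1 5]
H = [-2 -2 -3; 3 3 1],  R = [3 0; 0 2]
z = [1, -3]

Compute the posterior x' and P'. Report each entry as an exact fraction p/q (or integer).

x̄ = F·x = [2, 7, 2]
P̄ = F·P·Fᵀ + Q = [27 -14 -10; -14 25 8; -10 8 10]
y = z − H·x̄ = [25, -32]
S = H·P̄·Hᵀ + R = [165 -152; -152 216]
K = P̄·Hᵀ·S⁻¹ = [659/1567 5393/12536; -463/1567 -227/12536; -626/1567 -823/3134]
x' = x̄ + K·y = [-1963/1567, 302/1567, 652/1567]
P' = (I − K·H)·P̄ = [160987/12536 -154105/12536 -2465/3134; -154105/12536 152323/12536 1223/3134; -2465/3134 1223/3134 1040/1567]

x' = [-1963/1567, 302/1567, 652/1567]
P' = [160987/12536 -154105/12536 -2465/3134; -154105/12536 152323/12536 1223/3134; -2465/3134 1223/3134 1040/1567]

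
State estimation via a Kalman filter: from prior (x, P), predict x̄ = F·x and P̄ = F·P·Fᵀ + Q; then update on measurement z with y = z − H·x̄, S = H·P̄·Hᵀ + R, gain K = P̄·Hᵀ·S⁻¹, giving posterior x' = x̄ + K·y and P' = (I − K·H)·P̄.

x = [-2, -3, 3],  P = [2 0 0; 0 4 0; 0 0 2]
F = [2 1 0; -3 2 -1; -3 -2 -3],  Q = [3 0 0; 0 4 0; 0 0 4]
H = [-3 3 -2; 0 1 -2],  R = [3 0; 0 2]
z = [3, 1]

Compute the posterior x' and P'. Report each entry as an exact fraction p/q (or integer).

x' = [-22749/5542, -13979/2771, -8193/2771]
P' = [146049/38794 14410/2771 45582/19397; 14410/2771 23168/2771 11904/2771; 45582/19397 11904/2771 52368/19397]

x̄ = F·x = [-7, -3, 3]
P̄ = F·P·Fᵀ + Q = [15 -4 -20; -4 40 8; -20 8 56]
y = z − H·x̄ = [-3, 10]
S = H·P̄·Hᵀ + R = [458 172; 172 234]
K = P̄·Hᵀ·S⁻¹ = [-5085/38794 4853/19397; 822/2771 -320/2771; 2834/19397 -10704/19397]
x' = x̄ + K·y = [-22749/5542, -13979/2771, -8193/2771]
P' = (I − K·H)·P̄ = [146049/38794 14410/2771 45582/19397; 14410/2771 23168/2771 11904/2771; 45582/19397 11904/2771 52368/19397]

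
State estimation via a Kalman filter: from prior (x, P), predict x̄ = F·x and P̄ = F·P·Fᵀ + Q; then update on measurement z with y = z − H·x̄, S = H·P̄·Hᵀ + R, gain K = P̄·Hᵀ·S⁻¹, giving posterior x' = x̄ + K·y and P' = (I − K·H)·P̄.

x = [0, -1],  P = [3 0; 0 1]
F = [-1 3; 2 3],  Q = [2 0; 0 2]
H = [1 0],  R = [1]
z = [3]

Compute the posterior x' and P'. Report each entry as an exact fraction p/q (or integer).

x̄ = F·x = [-3, -3]
P̄ = F·P·Fᵀ + Q = [14 3; 3 23]
y = z − H·x̄ = [6]
S = H·P̄·Hᵀ + R = [15]
K = P̄·Hᵀ·S⁻¹ = [14/15; 1/5]
x' = x̄ + K·y = [13/5, -9/5]
P' = (I − K·H)·P̄ = [14/15 1/5; 1/5 112/5]

x' = [13/5, -9/5]
P' = [14/15 1/5; 1/5 112/5]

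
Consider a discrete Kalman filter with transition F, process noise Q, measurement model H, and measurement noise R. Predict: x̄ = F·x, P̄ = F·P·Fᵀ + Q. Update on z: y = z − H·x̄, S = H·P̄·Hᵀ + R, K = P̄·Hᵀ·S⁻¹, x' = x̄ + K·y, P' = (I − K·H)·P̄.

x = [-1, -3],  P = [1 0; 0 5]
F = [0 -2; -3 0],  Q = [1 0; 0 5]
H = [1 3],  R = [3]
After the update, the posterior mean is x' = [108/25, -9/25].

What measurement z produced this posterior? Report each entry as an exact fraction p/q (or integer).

x̄ = F·x = [6, 3]
P̄ = F·P·Fᵀ + Q = [21 0; 0 14]
S = H·P̄·Hᵀ + R = [150]
K = P̄·Hᵀ·S⁻¹ = [7/50; 7/25]
x' − x̄ = [-42/25, -84/25] = K·y
y = (KᵀK)⁻¹·Kᵀ·(x' − x̄) = [-12]
z = y + H·x̄ = [-12] + [15] = [3]

z = [3]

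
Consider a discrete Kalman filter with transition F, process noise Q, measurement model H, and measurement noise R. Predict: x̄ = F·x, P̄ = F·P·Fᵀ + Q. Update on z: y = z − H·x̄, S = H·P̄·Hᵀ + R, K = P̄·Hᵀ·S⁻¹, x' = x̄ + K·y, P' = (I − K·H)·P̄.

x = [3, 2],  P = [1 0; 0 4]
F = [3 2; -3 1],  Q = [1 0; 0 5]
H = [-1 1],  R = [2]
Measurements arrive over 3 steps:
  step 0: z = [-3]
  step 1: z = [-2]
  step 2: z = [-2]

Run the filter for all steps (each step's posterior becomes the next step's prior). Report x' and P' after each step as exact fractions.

step 0: x' = [55/16, -13/48], P' = [173/16 155/16; 155/16 503/48]
step 1: x' = [-73084/25151, -125148/25151], P' = [164215/25151 129473/25151; 129473/25151 144841/25151]
step 2: x' = [-18585328/7811465, -6596070/1562293], P' = [48912886/7811465 7697458/1562293; 7697458/1562293 8716804/1562293]

step 0: x̄ = F·x = [13, -7]
step 0: P̄ = F·P·Fᵀ + Q = [26 -1; -1 18]
step 0: y = z − H·x̄ = [17]
step 0: S = H·P̄·Hᵀ + R = [48]
step 0: K = P̄·Hᵀ·S⁻¹ = [-9/16; 19/48]
step 0: x' = x̄ + K·y = [55/16, -13/48]
step 0: P' = (I − K·H)·P̄ = [173/16 155/16; 155/16 503/48]
step 1: x̄ = F·x = [469/48, -127/12]
step 1: P̄ = F·P·Fᵀ + Q = [12311/48 -1265/12; -1265/12 164/3]
step 1: y = z − H·x̄ = [881/48]
step 1: S = H·P̄·Hᵀ + R = [25151/48]
step 1: K = P̄·Hᵀ·S⁻¹ = [-17371/25151; 7684/25151]
step 1: x' = x̄ + K·y = [-73084/25151, -125148/25151]
step 1: P' = (I − K·H)·P̄ = [164215/25151 129473/25151; 129473/25151 144841/25151]
step 2: x̄ = F·x = [-469548/25151, 94104/25151]
step 2: P̄ = F·P·Fᵀ + Q = [3636126/25151 -1576672/25151; -1576672/25151 971693/25151]
step 2: y = z − H·x̄ = [-613954/25151]
step 2: S = H·P̄·Hᵀ + R = [7811465/25151]
step 2: K = P̄·Hᵀ·S⁻¹ = [-5212798/7811465; 509673/1562293]
step 2: x' = x̄ + K·y = [-18585328/7811465, -6596070/1562293]
step 2: P' = (I − K·H)·P̄ = [48912886/7811465 7697458/1562293; 7697458/1562293 8716804/1562293]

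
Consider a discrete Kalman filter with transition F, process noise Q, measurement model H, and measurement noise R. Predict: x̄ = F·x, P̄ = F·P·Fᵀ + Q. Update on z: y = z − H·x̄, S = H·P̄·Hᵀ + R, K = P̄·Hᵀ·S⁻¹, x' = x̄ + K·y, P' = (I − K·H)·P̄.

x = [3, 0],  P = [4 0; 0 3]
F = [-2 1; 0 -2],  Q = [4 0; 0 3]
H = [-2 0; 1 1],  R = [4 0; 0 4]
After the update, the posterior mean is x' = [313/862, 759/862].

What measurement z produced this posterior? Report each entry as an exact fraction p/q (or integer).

z = [-1, 2]

x̄ = F·x = [-6, 0]
P̄ = F·P·Fᵀ + Q = [23 -6; -6 15]
S = H·P̄·Hᵀ + R = [96 -34; -34 30]
K = P̄·Hᵀ·S⁻¹ = [-401/862 17/431; 333/862 318/431]
x' − x̄ = [5485/862, 759/862] = K·y
y = (KᵀK)⁻¹·Kᵀ·(x' − x̄) = [-13, 8]
z = y + H·x̄ = [-13, 8] + [12, -6] = [-1, 2]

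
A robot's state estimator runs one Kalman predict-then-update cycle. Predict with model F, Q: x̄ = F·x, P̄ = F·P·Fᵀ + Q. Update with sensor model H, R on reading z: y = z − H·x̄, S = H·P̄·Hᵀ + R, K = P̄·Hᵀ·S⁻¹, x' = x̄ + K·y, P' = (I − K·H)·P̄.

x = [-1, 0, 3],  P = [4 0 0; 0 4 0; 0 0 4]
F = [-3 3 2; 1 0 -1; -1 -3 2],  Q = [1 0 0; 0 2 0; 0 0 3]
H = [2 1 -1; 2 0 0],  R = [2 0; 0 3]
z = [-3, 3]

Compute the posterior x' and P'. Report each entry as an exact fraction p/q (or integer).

x' = [55767/34453, -53832/34453, 163841/34453]
P' = [24933/34453 -15216/34453 33654/34453; -15216/34453 61494/34453 17426/34453; 33654/34453 17426/34453 136576/34453]

x̄ = F·x = [9, -4, 7]
P̄ = F·P·Fᵀ + Q = [89 -20 -8; -20 10 -12; -8 -12 59]
y = z − H·x̄ = [-10, -15]
S = H·P̄·Hᵀ + R = [403 332; 332 359]
K = P̄·Hᵀ·S⁻¹ = [498/34453 16622/34453; 6818/34453 -10144/34453; -25921/34453 22436/34453]
x' = x̄ + K·y = [55767/34453, -53832/34453, 163841/34453]
P' = (I − K·H)·P̄ = [24933/34453 -15216/34453 33654/34453; -15216/34453 61494/34453 17426/34453; 33654/34453 17426/34453 136576/34453]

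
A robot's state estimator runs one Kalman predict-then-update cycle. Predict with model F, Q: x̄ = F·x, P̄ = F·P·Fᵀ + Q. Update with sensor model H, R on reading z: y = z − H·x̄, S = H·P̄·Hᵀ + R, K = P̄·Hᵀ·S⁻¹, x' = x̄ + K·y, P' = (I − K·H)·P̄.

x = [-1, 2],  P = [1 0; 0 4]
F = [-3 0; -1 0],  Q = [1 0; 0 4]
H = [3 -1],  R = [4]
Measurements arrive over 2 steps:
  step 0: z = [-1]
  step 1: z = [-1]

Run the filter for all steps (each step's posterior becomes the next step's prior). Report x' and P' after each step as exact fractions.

step 0: x̄ = F·x = [3, 1]
step 0: P̄ = F·P·Fᵀ + Q = [10 3; 3 5]
step 0: y = z − H·x̄ = [-9]
step 0: S = H·P̄·Hᵀ + R = [81]
step 0: K = P̄·Hᵀ·S⁻¹ = [1/3; 4/81]
step 0: x' = x̄ + K·y = [0, 5/9]
step 0: P' = (I − K·H)·P̄ = [1 5/3; 5/3 389/81]
step 1: x̄ = F·x = [0, 0]
step 1: P̄ = F·P·Fᵀ + Q = [10 3; 3 5]
step 1: y = z − H·x̄ = [-1]
step 1: S = H·P̄·Hᵀ + R = [81]
step 1: K = P̄·Hᵀ·S⁻¹ = [1/3; 4/81]
step 1: x' = x̄ + K·y = [-1/3, -4/81]
step 1: P' = (I − K·H)·P̄ = [1 5/3; 5/3 389/81]

step 0: x' = [0, 5/9], P' = [1 5/3; 5/3 389/81]
step 1: x' = [-1/3, -4/81], P' = [1 5/3; 5/3 389/81]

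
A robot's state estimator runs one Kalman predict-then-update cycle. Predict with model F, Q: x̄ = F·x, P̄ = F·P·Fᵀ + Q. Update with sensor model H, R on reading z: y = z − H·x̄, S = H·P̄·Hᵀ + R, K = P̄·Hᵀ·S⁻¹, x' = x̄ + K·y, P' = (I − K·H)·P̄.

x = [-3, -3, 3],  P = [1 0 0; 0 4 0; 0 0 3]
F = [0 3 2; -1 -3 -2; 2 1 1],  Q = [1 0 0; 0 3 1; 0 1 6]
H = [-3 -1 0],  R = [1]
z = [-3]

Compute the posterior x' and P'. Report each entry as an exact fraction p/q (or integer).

x̄ = F·x = [-3, 6, -6]
P̄ = F·P·Fᵀ + Q = [49 -48 18; -48 52 -19; 18 -19 17]
y = z − H·x̄ = [-6]
S = H·P̄·Hᵀ + R = [206]
K = P̄·Hᵀ·S⁻¹ = [-99/206; 46/103; -35/206]
x' = x̄ + K·y = [-12/103, 342/103, -513/103]
P' = (I − K·H)·P̄ = [293/206 -390/103 243/206; -390/103 1124/103 -347/103; 243/206 -347/103 2277/206]

x' = [-12/103, 342/103, -513/103]
P' = [293/206 -390/103 243/206; -390/103 1124/103 -347/103; 243/206 -347/103 2277/206]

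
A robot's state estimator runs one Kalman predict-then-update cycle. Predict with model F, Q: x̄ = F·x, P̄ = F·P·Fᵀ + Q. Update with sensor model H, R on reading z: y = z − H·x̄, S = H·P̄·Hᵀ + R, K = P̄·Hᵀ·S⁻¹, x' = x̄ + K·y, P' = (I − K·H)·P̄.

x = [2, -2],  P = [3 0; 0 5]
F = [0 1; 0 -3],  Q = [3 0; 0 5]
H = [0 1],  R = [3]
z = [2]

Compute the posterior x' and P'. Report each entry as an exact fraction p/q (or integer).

x' = [-46/53, 118/53]
P' = [199/53 -45/53; -45/53 150/53]

x̄ = F·x = [-2, 6]
P̄ = F·P·Fᵀ + Q = [8 -15; -15 50]
y = z − H·x̄ = [-4]
S = H·P̄·Hᵀ + R = [53]
K = P̄·Hᵀ·S⁻¹ = [-15/53; 50/53]
x' = x̄ + K·y = [-46/53, 118/53]
P' = (I − K·H)·P̄ = [199/53 -45/53; -45/53 150/53]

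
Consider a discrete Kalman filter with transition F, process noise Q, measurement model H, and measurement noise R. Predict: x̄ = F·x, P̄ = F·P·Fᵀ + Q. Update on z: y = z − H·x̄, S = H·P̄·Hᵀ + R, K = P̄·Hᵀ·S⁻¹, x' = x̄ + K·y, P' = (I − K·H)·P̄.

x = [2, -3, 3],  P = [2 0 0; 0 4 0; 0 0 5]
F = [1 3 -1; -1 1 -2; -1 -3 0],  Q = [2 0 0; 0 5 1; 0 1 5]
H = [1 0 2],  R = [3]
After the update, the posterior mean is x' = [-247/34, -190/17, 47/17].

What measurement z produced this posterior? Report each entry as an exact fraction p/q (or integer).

z = [-2]

x̄ = F·x = [-10, -11, 7]
P̄ = F·P·Fᵀ + Q = [45 20 -38; 20 31 -9; -38 -9 43]
S = H·P̄·Hᵀ + R = [68]
K = P̄·Hᵀ·S⁻¹ = [-31/68; 1/34; 12/17]
x' − x̄ = [93/34, -3/17, -72/17] = K·y
y = (KᵀK)⁻¹·Kᵀ·(x' − x̄) = [-6]
z = y + H·x̄ = [-6] + [4] = [-2]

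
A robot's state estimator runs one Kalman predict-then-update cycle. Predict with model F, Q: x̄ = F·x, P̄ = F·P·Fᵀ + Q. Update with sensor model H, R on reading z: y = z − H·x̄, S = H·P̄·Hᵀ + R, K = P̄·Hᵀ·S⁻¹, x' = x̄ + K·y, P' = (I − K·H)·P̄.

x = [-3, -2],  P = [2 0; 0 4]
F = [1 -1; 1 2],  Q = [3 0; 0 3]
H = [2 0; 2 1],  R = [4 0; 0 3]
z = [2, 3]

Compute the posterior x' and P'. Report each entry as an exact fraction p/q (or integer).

x' = [4/3, -1]
P' = [5/6 -3/2; -3/2 21/4]

x̄ = F·x = [-1, -7]
P̄ = F·P·Fᵀ + Q = [9 -6; -6 21]
y = z − H·x̄ = [4, 12]
S = H·P̄·Hᵀ + R = [40 24; 24 36]
K = P̄·Hᵀ·S⁻¹ = [5/12 1/18; -3/4 3/4]
x' = x̄ + K·y = [4/3, -1]
P' = (I − K·H)·P̄ = [5/6 -3/2; -3/2 21/4]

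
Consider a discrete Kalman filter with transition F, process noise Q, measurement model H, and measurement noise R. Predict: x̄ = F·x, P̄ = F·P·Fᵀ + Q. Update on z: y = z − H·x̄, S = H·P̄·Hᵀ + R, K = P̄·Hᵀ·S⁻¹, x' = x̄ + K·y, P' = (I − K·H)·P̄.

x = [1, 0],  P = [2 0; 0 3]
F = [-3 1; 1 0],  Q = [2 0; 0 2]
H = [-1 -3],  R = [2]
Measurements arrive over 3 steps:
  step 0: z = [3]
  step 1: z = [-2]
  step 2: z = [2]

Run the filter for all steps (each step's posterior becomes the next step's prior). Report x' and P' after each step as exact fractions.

step 0: x̄ = F·x = [-3, 1]
step 0: P̄ = F·P·Fᵀ + Q = [23 -6; -6 4]
step 0: y = z − H·x̄ = [3]
step 0: S = H·P̄·Hᵀ + R = [25]
step 0: K = P̄·Hᵀ·S⁻¹ = [-1/5; -6/25]
step 0: x' = x̄ + K·y = [-18/5, 7/25]
step 0: P' = (I − K·H)·P̄ = [22 -36/5; -36/5 64/25]
step 1: x̄ = F·x = [277/25, -18/5]
step 1: P̄ = F·P·Fᵀ + Q = [6144/25 -366/5; -366/5 24]
step 1: y = z − H·x̄ = [-43/25]
step 1: S = H·P̄·Hᵀ + R = [614/25]
step 1: K = P̄·Hᵀ·S⁻¹ = [-327/307; 15/307]
step 1: x' = x̄ + K·y = [3964/307, -1131/307]
step 1: P' = (I − K·H)·P̄ = [66894/307 -22080/307; -22080/307 7350/307]
step 2: x̄ = F·x = [-13023/307, 3964/307]
step 2: P̄ = F·P·Fᵀ + Q = [742490/307 -222762/307; -222762/307 67508/307]
step 2: y = z − H·x̄ = [-517/307]
step 2: S = H·P̄·Hᵀ + R = [14104/307]
step 2: K = P̄·Hᵀ·S⁻¹ = [-18551/3526; 10119/7052]
step 2: x' = x̄ + K·y = [-118333/3526, 74015/7052]
step 2: P' = (I − K·H)·P̄ = [2021924/1763 -667791/1763; -667791/1763 441821/3526]

step 0: x' = [-18/5, 7/25], P' = [22 -36/5; -36/5 64/25]
step 1: x' = [3964/307, -1131/307], P' = [66894/307 -22080/307; -22080/307 7350/307]
step 2: x' = [-118333/3526, 74015/7052], P' = [2021924/1763 -667791/1763; -667791/1763 441821/3526]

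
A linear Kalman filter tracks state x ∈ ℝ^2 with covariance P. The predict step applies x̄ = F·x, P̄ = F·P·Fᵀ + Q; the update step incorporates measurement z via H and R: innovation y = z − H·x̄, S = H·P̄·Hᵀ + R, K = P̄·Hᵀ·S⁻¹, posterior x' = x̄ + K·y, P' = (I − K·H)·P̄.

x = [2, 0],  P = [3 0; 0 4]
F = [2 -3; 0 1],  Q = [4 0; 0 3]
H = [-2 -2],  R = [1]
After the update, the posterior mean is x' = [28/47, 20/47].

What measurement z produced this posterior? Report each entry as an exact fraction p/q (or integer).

x̄ = F·x = [4, 0]
P̄ = F·P·Fᵀ + Q = [52 -12; -12 7]
S = H·P̄·Hᵀ + R = [141]
K = P̄·Hᵀ·S⁻¹ = [-80/141; 10/141]
x' − x̄ = [-160/47, 20/47] = K·y
y = (KᵀK)⁻¹·Kᵀ·(x' − x̄) = [6]
z = y + H·x̄ = [6] + [-8] = [-2]

z = [-2]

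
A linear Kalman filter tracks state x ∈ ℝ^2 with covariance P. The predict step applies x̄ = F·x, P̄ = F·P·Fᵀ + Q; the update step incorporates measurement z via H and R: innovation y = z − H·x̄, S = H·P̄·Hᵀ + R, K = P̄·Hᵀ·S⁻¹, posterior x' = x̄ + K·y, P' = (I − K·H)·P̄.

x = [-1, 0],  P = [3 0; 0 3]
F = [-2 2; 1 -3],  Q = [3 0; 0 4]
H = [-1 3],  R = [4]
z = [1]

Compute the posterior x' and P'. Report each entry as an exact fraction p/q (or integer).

x̄ = F·x = [2, -1]
P̄ = F·P·Fᵀ + Q = [27 -24; -24 34]
y = z − H·x̄ = [6]
S = H·P̄·Hᵀ + R = [481]
K = P̄·Hᵀ·S⁻¹ = [-99/481; 126/481]
x' = x̄ + K·y = [368/481, 275/481]
P' = (I − K·H)·P̄ = [3186/481 930/481; 930/481 478/481]

x' = [368/481, 275/481]
P' = [3186/481 930/481; 930/481 478/481]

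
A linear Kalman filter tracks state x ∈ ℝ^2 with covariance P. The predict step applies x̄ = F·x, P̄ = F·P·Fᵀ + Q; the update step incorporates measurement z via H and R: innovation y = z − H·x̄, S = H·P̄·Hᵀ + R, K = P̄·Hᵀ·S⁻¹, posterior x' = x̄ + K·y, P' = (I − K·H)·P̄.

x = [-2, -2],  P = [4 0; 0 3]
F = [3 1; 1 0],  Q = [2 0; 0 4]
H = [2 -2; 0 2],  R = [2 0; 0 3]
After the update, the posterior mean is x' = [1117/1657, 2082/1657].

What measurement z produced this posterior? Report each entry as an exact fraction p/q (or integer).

x̄ = F·x = [-8, -2]
P̄ = F·P·Fᵀ + Q = [41 12; 12 8]
S = H·P̄·Hᵀ + R = [102 16; 16 35]
K = P̄·Hᵀ·S⁻¹ = [823/1657 760/1657; 12/1657 752/1657]
x' − x̄ = [14373/1657, 5396/1657] = K·y
y = (KᵀK)⁻¹·Kᵀ·(x' − x̄) = [11, 7]
z = y + H·x̄ = [11, 7] + [-12, -4] = [-1, 3]

z = [-1, 3]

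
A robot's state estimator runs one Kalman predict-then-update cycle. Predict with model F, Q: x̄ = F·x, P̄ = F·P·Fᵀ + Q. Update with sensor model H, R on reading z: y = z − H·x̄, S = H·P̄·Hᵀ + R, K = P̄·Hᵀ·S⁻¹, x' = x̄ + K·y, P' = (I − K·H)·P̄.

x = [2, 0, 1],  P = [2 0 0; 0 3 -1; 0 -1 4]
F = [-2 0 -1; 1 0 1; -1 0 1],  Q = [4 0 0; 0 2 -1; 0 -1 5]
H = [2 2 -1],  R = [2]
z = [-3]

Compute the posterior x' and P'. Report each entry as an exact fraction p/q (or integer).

x̄ = F·x = [-5, 3, -1]
P̄ = F·P·Fᵀ + Q = [16 -8 0; -8 8 1; 0 1 11]
y = z − H·x̄ = [0]
S = H·P̄·Hᵀ + R = [41]
K = P̄·Hᵀ·S⁻¹ = [16/41; -1/41; -9/41]
x' = x̄ + K·y = [-5, 3, -1]
P' = (I − K·H)·P̄ = [400/41 -312/41 144/41; -312/41 327/41 32/41; 144/41 32/41 370/41]

x' = [-5, 3, -1]
P' = [400/41 -312/41 144/41; -312/41 327/41 32/41; 144/41 32/41 370/41]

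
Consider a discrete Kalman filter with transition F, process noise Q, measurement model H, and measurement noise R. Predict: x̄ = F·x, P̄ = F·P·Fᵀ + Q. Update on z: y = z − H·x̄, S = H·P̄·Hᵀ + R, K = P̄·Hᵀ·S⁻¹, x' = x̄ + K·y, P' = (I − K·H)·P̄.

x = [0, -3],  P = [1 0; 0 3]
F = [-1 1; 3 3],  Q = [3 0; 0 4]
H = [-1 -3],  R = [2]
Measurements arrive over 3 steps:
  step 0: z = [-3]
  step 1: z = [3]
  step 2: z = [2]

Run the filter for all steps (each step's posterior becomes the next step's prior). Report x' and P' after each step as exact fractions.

step 0: x' = [-26/27, 19/15], P' = [442/81 -16/9; -16/9 4/5]
step 1: x' = [261612/75245, -160299/75245], P' = [621136/75245 -214902/75245; -214902/75245 90794/75245]
step 2: x' = [-69324939/17532829, 11846691/17532829], P' = [164495016/17532829 -57102078/17532829; -57102078/17532829 23653570/17532829]

step 0: x̄ = F·x = [-3, -9]
step 0: P̄ = F·P·Fᵀ + Q = [7 6; 6 40]
step 0: y = z − H·x̄ = [-33]
step 0: S = H·P̄·Hᵀ + R = [405]
step 0: K = P̄·Hᵀ·S⁻¹ = [-5/81; -14/45]
step 0: x' = x̄ + K·y = [-26/27, 19/15]
step 0: P' = (I − K·H)·P̄ = [442/81 -16/9; -16/9 4/5]
step 1: x̄ = F·x = [301/135, 41/45]
step 1: P̄ = F·P·Fᵀ + Q = [5189/405 -1886/135; -1886/135 1274/45]
step 1: y = z − H·x̄ = [215/27]
step 1: S = H·P̄·Hᵀ + R = [15049/81]
step 1: K = P̄·Hᵀ·S⁻¹ = [2357/15049; -5748/15049]
step 1: x' = x̄ + K·y = [261612/75245, -160299/75245]
step 1: P' = (I − K·H)·P̄ = [621136/75245 -214902/75245; -214902/75245 90794/75245]
step 2: x̄ = F·x = [-421911/75245, 303939/75245]
step 2: P̄ = F·P·Fᵀ + Q = [1367469/75245 -1591026/75245; -1591026/75245 2840114/75245]
step 2: y = z − H·x̄ = [640396/75245]
step 2: S = H·P̄·Hᵀ + R = [17532829/75245]
step 2: K = P̄·Hᵀ·S⁻¹ = [3405609/17532829; -6929316/17532829]
step 2: x' = x̄ + K·y = [-69324939/17532829, 11846691/17532829]
step 2: P' = (I − K·H)·P̄ = [164495016/17532829 -57102078/17532829; -57102078/17532829 23653570/17532829]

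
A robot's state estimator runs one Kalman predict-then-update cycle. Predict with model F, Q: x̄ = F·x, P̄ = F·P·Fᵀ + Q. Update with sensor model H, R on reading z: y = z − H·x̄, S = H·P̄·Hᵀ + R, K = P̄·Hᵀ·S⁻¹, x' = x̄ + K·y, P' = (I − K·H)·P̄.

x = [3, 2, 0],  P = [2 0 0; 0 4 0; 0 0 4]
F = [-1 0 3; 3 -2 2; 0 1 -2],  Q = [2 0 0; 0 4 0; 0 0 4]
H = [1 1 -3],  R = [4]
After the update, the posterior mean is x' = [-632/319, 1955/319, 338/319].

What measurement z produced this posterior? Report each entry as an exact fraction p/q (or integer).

z = [1]

x̄ = F·x = [-3, 5, 2]
P̄ = F·P·Fᵀ + Q = [40 18 -24; 18 54 -24; -24 -24 24]
S = H·P̄·Hᵀ + R = [638]
K = P̄·Hᵀ·S⁻¹ = [65/319; 72/319; -60/319]
x' − x̄ = [325/319, 360/319, -300/319] = K·y
y = (KᵀK)⁻¹·Kᵀ·(x' − x̄) = [5]
z = y + H·x̄ = [5] + [-4] = [1]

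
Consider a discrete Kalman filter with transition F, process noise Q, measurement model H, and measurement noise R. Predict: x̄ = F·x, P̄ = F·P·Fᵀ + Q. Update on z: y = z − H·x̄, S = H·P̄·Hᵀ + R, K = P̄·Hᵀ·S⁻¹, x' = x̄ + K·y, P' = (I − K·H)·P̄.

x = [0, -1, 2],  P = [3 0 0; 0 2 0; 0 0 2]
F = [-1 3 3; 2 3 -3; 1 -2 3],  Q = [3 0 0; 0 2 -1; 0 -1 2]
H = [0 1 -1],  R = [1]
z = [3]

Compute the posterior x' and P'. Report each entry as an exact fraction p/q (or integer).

x' = [18/11, 26/11, -16/33]
P' = [1821/44 -39/44 -9/11; -39/44 325/44 75/11; -9/11 75/11 239/33]

x̄ = F·x = [3, -9, 8]
P̄ = F·P·Fᵀ + Q = [42 -6 3; -6 50 -25; 3 -25 31]
y = z − H·x̄ = [20]
S = H·P̄·Hᵀ + R = [132]
K = P̄·Hᵀ·S⁻¹ = [-3/44; 25/44; -14/33]
x' = x̄ + K·y = [18/11, 26/11, -16/33]
P' = (I − K·H)·P̄ = [1821/44 -39/44 -9/11; -39/44 325/44 75/11; -9/11 75/11 239/33]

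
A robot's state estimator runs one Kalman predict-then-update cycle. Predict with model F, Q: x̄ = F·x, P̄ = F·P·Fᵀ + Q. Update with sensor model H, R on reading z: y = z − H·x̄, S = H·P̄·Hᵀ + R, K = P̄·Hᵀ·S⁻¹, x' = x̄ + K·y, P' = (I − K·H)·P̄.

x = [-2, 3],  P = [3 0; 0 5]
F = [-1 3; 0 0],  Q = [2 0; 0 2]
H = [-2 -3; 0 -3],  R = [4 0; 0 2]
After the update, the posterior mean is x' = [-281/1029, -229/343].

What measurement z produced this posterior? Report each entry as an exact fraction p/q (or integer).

z = [3, 2]

x̄ = F·x = [11, 0]
P̄ = F·P·Fᵀ + Q = [50 0; 0 2]
S = H·P̄·Hᵀ + R = [222 18; 18 20]
K = P̄·Hᵀ·S⁻¹ = [-500/1029 150/343; -1/343 -102/343]
x' − x̄ = [-11600/1029, -229/343] = K·y
y = (KᵀK)⁻¹·Kᵀ·(x' − x̄) = [25, 2]
z = y + H·x̄ = [25, 2] + [-22, 0] = [3, 2]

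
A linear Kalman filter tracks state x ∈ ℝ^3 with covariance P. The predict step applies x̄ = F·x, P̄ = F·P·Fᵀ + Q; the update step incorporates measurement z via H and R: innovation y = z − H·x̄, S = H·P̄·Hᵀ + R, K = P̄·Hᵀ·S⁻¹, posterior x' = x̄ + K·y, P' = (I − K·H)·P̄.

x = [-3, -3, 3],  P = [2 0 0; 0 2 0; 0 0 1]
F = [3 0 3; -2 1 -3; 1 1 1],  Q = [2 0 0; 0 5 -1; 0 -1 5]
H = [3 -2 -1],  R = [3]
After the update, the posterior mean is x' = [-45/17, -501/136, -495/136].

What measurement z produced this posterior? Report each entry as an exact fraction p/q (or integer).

x̄ = F·x = [0, -6, -3]
P̄ = F·P·Fᵀ + Q = [29 -21 9; -21 24 -6; 9 -6 10]
S = H·P̄·Hᵀ + R = [544]
K = P̄·Hᵀ·S⁻¹ = [15/68; -105/544; 29/544]
x' − x̄ = [-45/17, 315/136, -87/136] = K·y
y = (KᵀK)⁻¹·Kᵀ·(x' − x̄) = [-12]
z = y + H·x̄ = [-12] + [15] = [3]

z = [3]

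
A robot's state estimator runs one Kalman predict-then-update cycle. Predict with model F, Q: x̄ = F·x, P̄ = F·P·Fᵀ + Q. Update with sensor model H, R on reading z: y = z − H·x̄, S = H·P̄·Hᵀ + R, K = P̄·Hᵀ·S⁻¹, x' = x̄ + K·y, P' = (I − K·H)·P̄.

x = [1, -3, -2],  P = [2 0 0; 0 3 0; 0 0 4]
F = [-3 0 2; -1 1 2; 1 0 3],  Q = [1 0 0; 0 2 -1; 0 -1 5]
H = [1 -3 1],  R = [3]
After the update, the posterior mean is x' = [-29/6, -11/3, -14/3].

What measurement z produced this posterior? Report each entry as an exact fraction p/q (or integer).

z = [1]

x̄ = F·x = [-7, -8, -5]
P̄ = F·P·Fᵀ + Q = [35 22 18; 22 23 21; 18 21 43]
S = H·P̄·Hᵀ + R = [66]
K = P̄·Hᵀ·S⁻¹ = [-13/66; -13/33; -1/33]
x' − x̄ = [13/6, 13/3, 1/3] = K·y
y = (KᵀK)⁻¹·Kᵀ·(x' − x̄) = [-11]
z = y + H·x̄ = [-11] + [12] = [1]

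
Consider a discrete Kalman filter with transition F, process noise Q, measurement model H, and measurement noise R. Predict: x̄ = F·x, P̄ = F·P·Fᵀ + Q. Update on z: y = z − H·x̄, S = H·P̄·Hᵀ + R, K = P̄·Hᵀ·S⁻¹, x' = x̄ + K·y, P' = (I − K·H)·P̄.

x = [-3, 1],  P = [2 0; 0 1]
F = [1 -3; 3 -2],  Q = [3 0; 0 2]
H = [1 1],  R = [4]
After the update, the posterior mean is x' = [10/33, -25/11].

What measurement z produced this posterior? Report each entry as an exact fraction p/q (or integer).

x̄ = F·x = [-6, -11]
P̄ = F·P·Fᵀ + Q = [14 12; 12 24]
S = H·P̄·Hᵀ + R = [66]
K = P̄·Hᵀ·S⁻¹ = [13/33; 6/11]
x' − x̄ = [208/33, 96/11] = K·y
y = (KᵀK)⁻¹·Kᵀ·(x' − x̄) = [16]
z = y + H·x̄ = [16] + [-17] = [-1]

z = [-1]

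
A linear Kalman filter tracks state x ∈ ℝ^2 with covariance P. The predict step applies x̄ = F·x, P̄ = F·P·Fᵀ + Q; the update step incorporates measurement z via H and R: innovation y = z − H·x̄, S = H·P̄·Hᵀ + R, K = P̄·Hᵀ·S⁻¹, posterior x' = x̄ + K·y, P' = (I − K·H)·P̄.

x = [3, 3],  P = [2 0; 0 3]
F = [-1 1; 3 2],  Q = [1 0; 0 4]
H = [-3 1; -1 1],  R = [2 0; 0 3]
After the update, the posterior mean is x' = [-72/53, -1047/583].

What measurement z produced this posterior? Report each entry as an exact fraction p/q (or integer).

z = [3, -3]

x̄ = F·x = [0, 15]
P̄ = F·P·Fᵀ + Q = [6 0; 0 34]
S = H·P̄·Hᵀ + R = [90 52; 52 43]
K = P̄·Hᵀ·S⁻¹ = [-21/53 18/53; -153/583 646/583]
x' − x̄ = [-72/53, -9792/583] = K·y
y = (KᵀK)⁻¹·Kᵀ·(x' − x̄) = [-12, -18]
z = y + H·x̄ = [-12, -18] + [15, 15] = [3, -3]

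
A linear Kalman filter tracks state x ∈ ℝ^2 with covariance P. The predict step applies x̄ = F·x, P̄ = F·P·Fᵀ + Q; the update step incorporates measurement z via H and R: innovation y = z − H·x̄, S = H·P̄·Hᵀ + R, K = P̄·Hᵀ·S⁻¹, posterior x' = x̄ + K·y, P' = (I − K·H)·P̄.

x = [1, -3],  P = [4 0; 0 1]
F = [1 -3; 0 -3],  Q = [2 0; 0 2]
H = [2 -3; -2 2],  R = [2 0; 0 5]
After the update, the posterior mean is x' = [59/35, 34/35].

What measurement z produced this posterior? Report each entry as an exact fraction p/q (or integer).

x̄ = F·x = [10, 9]
P̄ = F·P·Fᵀ + Q = [15 9; 9 11]
S = H·P̄·Hᵀ + R = [53 -36; -36 37]
K = P̄·Hᵀ·S⁻¹ = [-321/665 -528/665; -411/665 -328/665]
x' − x̄ = [-291/35, -281/35] = K·y
y = (KᵀK)⁻¹·Kᵀ·(x' − x̄) = [9, 5]
z = y + H·x̄ = [9, 5] + [-7, -2] = [2, 3]

z = [2, 3]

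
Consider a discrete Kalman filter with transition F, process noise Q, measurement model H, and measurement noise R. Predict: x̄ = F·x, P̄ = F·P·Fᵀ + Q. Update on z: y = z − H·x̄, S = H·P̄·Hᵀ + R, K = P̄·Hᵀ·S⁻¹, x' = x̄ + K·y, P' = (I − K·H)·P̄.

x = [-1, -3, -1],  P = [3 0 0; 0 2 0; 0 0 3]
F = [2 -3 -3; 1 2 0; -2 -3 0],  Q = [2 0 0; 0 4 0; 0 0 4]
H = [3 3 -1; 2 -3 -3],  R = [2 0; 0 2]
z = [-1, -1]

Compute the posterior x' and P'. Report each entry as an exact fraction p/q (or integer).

x' = [246464/30423, -49942/10141, 968579/91269]
P' = [173160/10141 -100866/10141 644408/30423; -100866/10141 60144/10141 -125970/10141; 644408/30423 -125970/10141 2420750/91269]

x̄ = F·x = [10, -7, 11]
P̄ = F·P·Fᵀ + Q = [59 -6 6; -6 15 -18; 6 -18 34]
y = z − H·x̄ = [1, -9]
S = H·P̄·Hᵀ + R = [666 381; 381 355]
K = P̄·Hᵀ·S⁻¹ = [3119/30423 2255/10141; 1902/10141 -2127/10141; -11134/91269 898/30423]
x' = x̄ + K·y = [246464/30423, -49942/10141, 968579/91269]
P' = (I − K·H)·P̄ = [173160/10141 -100866/10141 644408/30423; -100866/10141 60144/10141 -125970/10141; 644408/30423 -125970/10141 2420750/91269]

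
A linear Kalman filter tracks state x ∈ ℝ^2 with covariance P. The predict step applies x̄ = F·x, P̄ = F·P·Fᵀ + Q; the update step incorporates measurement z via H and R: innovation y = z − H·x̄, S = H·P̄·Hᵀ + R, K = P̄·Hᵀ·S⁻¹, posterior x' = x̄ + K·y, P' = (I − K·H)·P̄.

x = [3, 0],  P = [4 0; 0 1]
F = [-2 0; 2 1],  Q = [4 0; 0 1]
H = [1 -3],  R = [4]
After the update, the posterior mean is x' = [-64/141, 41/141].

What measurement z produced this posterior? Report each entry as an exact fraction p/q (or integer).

x̄ = F·x = [-6, 6]
P̄ = F·P·Fᵀ + Q = [20 -16; -16 18]
S = H·P̄·Hᵀ + R = [282]
K = P̄·Hᵀ·S⁻¹ = [34/141; -35/141]
x' − x̄ = [782/141, -805/141] = K·y
y = (KᵀK)⁻¹·Kᵀ·(x' − x̄) = [23]
z = y + H·x̄ = [23] + [-24] = [-1]

z = [-1]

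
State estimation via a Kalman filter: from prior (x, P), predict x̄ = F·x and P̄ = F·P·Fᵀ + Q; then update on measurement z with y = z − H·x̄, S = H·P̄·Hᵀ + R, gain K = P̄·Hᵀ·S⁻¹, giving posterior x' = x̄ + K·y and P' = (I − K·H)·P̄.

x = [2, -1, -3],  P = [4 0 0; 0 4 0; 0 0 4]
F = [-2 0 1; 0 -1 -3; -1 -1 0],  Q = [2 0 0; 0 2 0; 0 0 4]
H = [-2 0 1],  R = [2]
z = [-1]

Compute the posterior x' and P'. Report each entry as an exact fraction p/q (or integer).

x' = [1/5, 22/5, -1/5]
P' = [122/35 12/5 208/35; 12/5 154/5 28/5; 208/35 28/5 412/35]

x̄ = F·x = [-7, 10, -1]
P̄ = F·P·Fᵀ + Q = [22 -12 8; -12 42 4; 8 4 12]
y = z − H·x̄ = [-14]
S = H·P̄·Hᵀ + R = [70]
K = P̄·Hᵀ·S⁻¹ = [-18/35; 2/5; -2/35]
x' = x̄ + K·y = [1/5, 22/5, -1/5]
P' = (I − K·H)·P̄ = [122/35 12/5 208/35; 12/5 154/5 28/5; 208/35 28/5 412/35]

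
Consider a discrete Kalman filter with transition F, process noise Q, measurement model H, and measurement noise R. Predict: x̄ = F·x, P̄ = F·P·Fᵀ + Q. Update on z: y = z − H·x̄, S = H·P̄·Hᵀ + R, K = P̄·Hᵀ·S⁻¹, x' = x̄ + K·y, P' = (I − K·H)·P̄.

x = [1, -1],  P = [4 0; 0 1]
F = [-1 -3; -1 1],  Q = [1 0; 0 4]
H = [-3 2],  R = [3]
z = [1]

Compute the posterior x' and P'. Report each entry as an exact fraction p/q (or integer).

x' = [-134/153, -47/51]
P' = [542/153 251/51; 251/51 128/17]

x̄ = F·x = [2, -2]
P̄ = F·P·Fᵀ + Q = [14 1; 1 9]
y = z − H·x̄ = [11]
S = H·P̄·Hᵀ + R = [153]
K = P̄·Hᵀ·S⁻¹ = [-40/153; 5/51]
x' = x̄ + K·y = [-134/153, -47/51]
P' = (I − K·H)·P̄ = [542/153 251/51; 251/51 128/17]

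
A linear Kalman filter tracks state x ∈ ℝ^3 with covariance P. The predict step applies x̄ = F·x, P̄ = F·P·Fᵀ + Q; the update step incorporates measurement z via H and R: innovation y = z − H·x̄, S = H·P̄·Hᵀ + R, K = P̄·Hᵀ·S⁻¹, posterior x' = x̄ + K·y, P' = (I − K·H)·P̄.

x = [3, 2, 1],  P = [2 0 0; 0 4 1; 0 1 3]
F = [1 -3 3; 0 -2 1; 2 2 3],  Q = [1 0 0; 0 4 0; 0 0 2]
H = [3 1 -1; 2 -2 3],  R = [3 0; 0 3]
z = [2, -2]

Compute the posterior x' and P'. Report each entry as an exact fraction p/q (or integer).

x̄ = F·x = [0, -3, 13]
P̄ = F·P·Fᵀ + Q = [48 24 4; 24 19 -11; 4 -11 65]
y = z − H·x̄ = [18, -47]
S = H·P̄·Hᵀ + R = [661 -68; -68 844]
K = P̄·Hᵀ·S⁻¹ = [35624/138315 12703/138315; 21131/138315 -8267/553260; -9679/138315 144373/553260]
x' = x̄ + K·y = [44191/138315, 250201/553260, -290039/553260]
P' = (I − K·H)·P̄ = [34604/138315 -21919/138315 -24979/138315; -21919/138315 1700351/553260 1183751/553260; -24979/138315 1183751/553260 1000151/553260]

x' = [44191/138315, 250201/553260, -290039/553260]
P' = [34604/138315 -21919/138315 -24979/138315; -21919/138315 1700351/553260 1183751/553260; -24979/138315 1183751/553260 1000151/553260]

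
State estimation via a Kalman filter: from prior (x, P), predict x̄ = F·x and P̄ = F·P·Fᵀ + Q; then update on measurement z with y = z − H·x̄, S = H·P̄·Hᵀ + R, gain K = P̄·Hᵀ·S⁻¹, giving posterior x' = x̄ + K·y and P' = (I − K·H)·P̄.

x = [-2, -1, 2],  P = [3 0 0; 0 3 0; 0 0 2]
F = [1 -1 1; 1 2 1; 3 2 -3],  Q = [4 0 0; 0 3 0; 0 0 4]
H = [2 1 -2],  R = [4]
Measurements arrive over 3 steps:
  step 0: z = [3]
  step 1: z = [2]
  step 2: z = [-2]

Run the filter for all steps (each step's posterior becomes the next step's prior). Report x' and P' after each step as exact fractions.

step 0: x' = [-449/276, -21/23, -1039/276], P' = [2471/276 6/23 2449/276; 6/23 448/23 232/23; 2449/276 232/23 4067/276]
step 1: x' = [27563/9790, 2041/979, 14618/4895], P' = [136483/9790 -25246/979 5031/9790; -25246/979 112088/979 30132/979; 5031/9790 30132/979 156837/9790]
step 2: x' = [-7635277/4222280, 14038927/1055570, 24428107/4222280], P' = [104379637/2111140 -73231387/527785 -44012547/2111140; -73231387/527785 252934928/527785 53526657/527785; -44012547/2111140 53526657/527785 63784077/2111140]

step 0: x̄ = F·x = [1, -2, -14]
step 0: P̄ = F·P·Fᵀ + Q = [12 -1 -3; -1 20 15; -3 15 61]
step 0: y = z − H·x̄ = [-25]
step 0: S = H·P̄·Hᵀ + R = [276]
step 0: K = P̄·Hᵀ·S⁻¹ = [29/276; -1/23; -113/276]
step 0: x' = x̄ + K·y = [-449/276, -21/23, -1039/276]
step 0: P' = (I − K·H)·P̄ = [2471/276 6/23 2449/276; 6/23 448/23 232/23; 2449/276 232/23 4067/276]
step 1: x̄ = F·x = [-103/23, -166/23, 211/46]
step 1: P̄ = F·P·Fᵀ + Q = [1017/23 295/23 -141/23; 295/23 3766/23 513/23; -141/23 513/23 402/23]
step 1: y = z − H·x̄ = [629/23]
step 1: S = H·P̄·Hᵀ + R = [9790/23]
step 1: K = P̄·Hᵀ·S⁻¹ = [2611/9790; 333/979; -573/9790]
step 1: x' = x̄ + K·y = [27563/9790, 2041/979, 14618/4895]
step 1: P' = (I − K·H)·P̄ = [136483/9790 -25246/979 5031/9790; -25246/979 112088/979 30132/979; 5031/9790 30132/979 156837/9790]
step 2: x̄ = F·x = [36389/9790, 97619/9790, 35801/9790]
step 2: P̄ = F·P·Fᵀ + Q = [682851/4895 -944759/4895 -271881/4895; -944759/4895 2505856/4895 598749/4895; -271881/4895 598749/4895 213321/4895]
step 2: y = z − H·x̄ = [-23675/1958]
step 2: S = H·P̄·Hᵀ + R = [422228/979]
step 2: K = P̄·Hᵀ·S⁻¹ = [192941/422228; -29058/105557; -74331/422228]
step 2: x' = x̄ + K·y = [-7635277/4222280, 14038927/1055570, 24428107/4222280]
step 2: P' = (I − K·H)·P̄ = [104379637/2111140 -73231387/527785 -44012547/2111140; -73231387/527785 252934928/527785 53526657/527785; -44012547/2111140 53526657/527785 63784077/2111140]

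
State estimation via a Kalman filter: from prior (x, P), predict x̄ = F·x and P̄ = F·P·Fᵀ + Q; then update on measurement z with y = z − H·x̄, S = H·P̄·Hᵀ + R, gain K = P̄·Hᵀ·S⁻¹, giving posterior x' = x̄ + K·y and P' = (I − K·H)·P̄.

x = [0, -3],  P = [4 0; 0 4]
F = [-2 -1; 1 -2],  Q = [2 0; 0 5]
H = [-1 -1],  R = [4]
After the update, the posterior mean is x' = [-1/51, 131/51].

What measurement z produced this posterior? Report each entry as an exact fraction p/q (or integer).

x̄ = F·x = [3, 6]
P̄ = F·P·Fᵀ + Q = [22 0; 0 25]
S = H·P̄·Hᵀ + R = [51]
K = P̄·Hᵀ·S⁻¹ = [-22/51; -25/51]
x' − x̄ = [-154/51, -175/51] = K·y
y = (KᵀK)⁻¹·Kᵀ·(x' − x̄) = [7]
z = y + H·x̄ = [7] + [-9] = [-2]

z = [-2]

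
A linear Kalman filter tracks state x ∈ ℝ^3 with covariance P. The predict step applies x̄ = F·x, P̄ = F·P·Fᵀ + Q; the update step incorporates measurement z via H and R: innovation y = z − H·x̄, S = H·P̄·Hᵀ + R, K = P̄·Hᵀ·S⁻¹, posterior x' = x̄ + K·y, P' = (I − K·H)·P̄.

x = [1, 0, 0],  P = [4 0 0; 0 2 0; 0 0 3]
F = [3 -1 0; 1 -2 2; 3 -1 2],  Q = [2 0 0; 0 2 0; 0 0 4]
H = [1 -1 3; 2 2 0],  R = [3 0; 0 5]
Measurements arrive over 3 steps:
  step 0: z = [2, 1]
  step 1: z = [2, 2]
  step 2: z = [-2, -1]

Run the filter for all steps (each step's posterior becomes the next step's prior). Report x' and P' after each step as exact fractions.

step 0: x' = [8371/10335, -3071/10335, 3197/10335], P' = [300068/51675 -283108/51675 -187094/51675; -283108/51675 327098/51675 197164/51675; -187094/51675 197164/51675 140402/51675]
step 1: x' = [-140421150/3002970769, 3027561319/3002970769, 3143600914/3002970769], P' = [6276100008/3002970769 -4354070028/3002970769 -3250114250/3002970769; -4354070028/3002970769 5967485178/3002970769 3235402780/3002970769; -3250114250/3002970769 3235402780/3002970769 2956646838/3002970769]
step 2: x' = [-23451874105889/19593968804917, 10751972553528/19593968804917, -33043862617/1507228369609], P' = [120468617864000/58781906414751 -84009323237680/58781906414751 -4803977740238/4521685108827; -84009323237680/58781906414751 115942944649130/58781906414751 4818262749328/4521685108827; -4803977740238/4521685108827 4818262749328/4521685108827 4405267472858/4521685108827]

step 0: x̄ = F·x = [3, 1, 3]
step 0: P̄ = F·P·Fᵀ + Q = [40 16 38; 16 26 28; 38 28 54]
step 0: y = z − H·x̄ = [-9, -7]
step 0: S = H·P̄·Hᵀ + R = [583 424; 424 397]
step 0: K = P̄·Hᵀ·S⁻¹ = [7298/51675 128/975; -6238/51675 332/975; 12316/51675 76/975]
step 0: x' = x̄ + K·y = [8371/10335, -3071/10335, 3197/10335]
step 0: P' = (I − K·H)·P̄ = [300068/51675 -283108/51675 -187094/51675; -283108/51675 327098/51675 197164/51675; -187094/51675 197164/51675 140402/51675]
step 1: x̄ = F·x = [2168/795, 6969/3445, 11526/3445]
step 1: P̄ = F·P·Fᵀ + Q = [371516/3975 51776/1325 82294/1325; 51776/1325 360054/17225 472676/17225; 82294/1325 472676/17225 820294/17225]
step 1: y = z − H·x̄ = [-90341/10335, -77512/10335]
step 1: S = H·P̄·Hᵀ + R = [34922933/51675 35264056/51675; 35264056/51675 40051967/51675]
step 1: K = P̄·Hᵀ·S⁻¹ = [293275762/3002970769 768811992/3002970769; -205115622/3002970769 645366060/3002970769; 794807828/3002970769 -5884588/3002970769]
step 1: x' = x̄ + K·y = [-140421150/3002970769, 3027561319/3002970769, 3143600914/3002970769]
step 1: P' = (I − K·H)·P̄ = [6276100008/3002970769 -4354070028/3002970769 -3250114250/3002970769; -4354070028/3002970769 5967485178/3002970769 3235402780/3002970769; -3250114250/3002970769 3235402780/3002970769 2956646838/3002970769]
step 2: x̄ = F·x = [-3448824769/3002970769, 91658040/3002970769, 2838377059/3002970769]
step 2: P̄ = F·P·Fᵀ + Q = [94582746956/3002970769 35270269516/3002970769 62605314358/3002970769; 35270269516/3002970769 26511170482/3002970769 27655017248/3002970769; 62605314358/3002970769 27655017248/3002970769 60472293726/3002970769]
step 2: y = z − H·x̄ = [-10980589906/3002970769, 3711362689/3002970769]
step 2: S = H·P̄·Hᵀ + R = [813514716907/3002970769 677705142584/3002970769; 677705142584/3002970769 781552679725/3002970769]
step 2: K = P̄·Hᵀ·S⁻¹ = [5707603077466/58781906414751 14583717850528/58781906414751; -4013340221006/58781906414751 12773448564580/58781906414751; 1197853976336/4521685108827 5714003636/4521685108827]
step 2: x' = x̄ + K·y = [-23451874105889/19593968804917, 10751972553528/19593968804917, -33043862617/1507228369609]
step 2: P' = (I − K·H)·P̄ = [120468617864000/58781906414751 -84009323237680/58781906414751 -4803977740238/4521685108827; -84009323237680/58781906414751 115942944649130/58781906414751 4818262749328/4521685108827; -4803977740238/4521685108827 4818262749328/4521685108827 4405267472858/4521685108827]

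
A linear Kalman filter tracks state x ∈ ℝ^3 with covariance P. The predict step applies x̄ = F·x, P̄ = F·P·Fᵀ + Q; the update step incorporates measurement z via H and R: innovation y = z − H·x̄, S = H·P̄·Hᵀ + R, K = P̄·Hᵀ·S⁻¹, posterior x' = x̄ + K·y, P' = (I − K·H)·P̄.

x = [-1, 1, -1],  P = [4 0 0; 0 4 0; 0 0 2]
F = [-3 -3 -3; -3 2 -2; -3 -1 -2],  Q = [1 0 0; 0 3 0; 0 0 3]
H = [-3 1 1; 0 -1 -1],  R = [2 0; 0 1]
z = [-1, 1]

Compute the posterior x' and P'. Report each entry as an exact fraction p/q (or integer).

x̄ = F·x = [3, 7, 4]
P̄ = F·P·Fᵀ + Q = [91 24 60; 24 63 36; 60 36 51]
y = z − H·x̄ = [-3, 12]
S = H·P̄·Hᵀ + R = [503 66; 66 187]
K = P̄·Hᵀ·S⁻¹ = [-387/1165 -4254/12815; 1053/8155 -4689/8155; -1059/8155 -37623/89705]
x' = x̄ + K·y = [168/12815, -2342/8155, -57709/89705]
P' = (I − K·H)·P̄ = [4256/12815 123/1165 2901/12815; 123/1165 21123/8155 -16434/8155; 2901/12815 -16434/8155 218397/89705]

x' = [168/12815, -2342/8155, -57709/89705]
P' = [4256/12815 123/1165 2901/12815; 123/1165 21123/8155 -16434/8155; 2901/12815 -16434/8155 218397/89705]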